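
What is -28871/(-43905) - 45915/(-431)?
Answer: 2028341476/18923055 ≈ 107.19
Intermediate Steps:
-28871/(-43905) - 45915/(-431) = -28871*(-1/43905) - 45915*(-1/431) = 28871/43905 + 45915/431 = 2028341476/18923055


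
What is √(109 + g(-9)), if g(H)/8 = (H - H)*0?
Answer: √109 ≈ 10.440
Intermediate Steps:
g(H) = 0 (g(H) = 8*((H - H)*0) = 8*(0*0) = 8*0 = 0)
√(109 + g(-9)) = √(109 + 0) = √109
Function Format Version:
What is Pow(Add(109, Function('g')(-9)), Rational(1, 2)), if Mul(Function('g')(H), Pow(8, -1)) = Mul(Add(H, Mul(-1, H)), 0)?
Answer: Pow(109, Rational(1, 2)) ≈ 10.440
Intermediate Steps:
Function('g')(H) = 0 (Function('g')(H) = Mul(8, Mul(Add(H, Mul(-1, H)), 0)) = Mul(8, Mul(0, 0)) = Mul(8, 0) = 0)
Pow(Add(109, Function('g')(-9)), Rational(1, 2)) = Pow(Add(109, 0), Rational(1, 2)) = Pow(109, Rational(1, 2))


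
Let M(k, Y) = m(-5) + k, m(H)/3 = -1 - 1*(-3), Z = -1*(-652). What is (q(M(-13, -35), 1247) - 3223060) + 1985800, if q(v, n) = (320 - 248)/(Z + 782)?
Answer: -295705128/239 ≈ -1.2373e+6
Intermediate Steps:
Z = 652
m(H) = 6 (m(H) = 3*(-1 - 1*(-3)) = 3*(-1 + 3) = 3*2 = 6)
M(k, Y) = 6 + k
q(v, n) = 12/239 (q(v, n) = (320 - 248)/(652 + 782) = 72/1434 = 72*(1/1434) = 12/239)
(q(M(-13, -35), 1247) - 3223060) + 1985800 = (12/239 - 3223060) + 1985800 = -770311328/239 + 1985800 = -295705128/239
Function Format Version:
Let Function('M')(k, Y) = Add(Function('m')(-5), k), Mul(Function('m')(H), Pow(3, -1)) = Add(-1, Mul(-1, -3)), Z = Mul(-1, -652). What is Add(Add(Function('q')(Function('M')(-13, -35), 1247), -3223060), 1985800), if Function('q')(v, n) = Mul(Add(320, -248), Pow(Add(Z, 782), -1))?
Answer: Rational(-295705128, 239) ≈ -1.2373e+6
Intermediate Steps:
Z = 652
Function('m')(H) = 6 (Function('m')(H) = Mul(3, Add(-1, Mul(-1, -3))) = Mul(3, Add(-1, 3)) = Mul(3, 2) = 6)
Function('M')(k, Y) = Add(6, k)
Function('q')(v, n) = Rational(12, 239) (Function('q')(v, n) = Mul(Add(320, -248), Pow(Add(652, 782), -1)) = Mul(72, Pow(1434, -1)) = Mul(72, Rational(1, 1434)) = Rational(12, 239))
Add(Add(Function('q')(Function('M')(-13, -35), 1247), -3223060), 1985800) = Add(Add(Rational(12, 239), -3223060), 1985800) = Add(Rational(-770311328, 239), 1985800) = Rational(-295705128, 239)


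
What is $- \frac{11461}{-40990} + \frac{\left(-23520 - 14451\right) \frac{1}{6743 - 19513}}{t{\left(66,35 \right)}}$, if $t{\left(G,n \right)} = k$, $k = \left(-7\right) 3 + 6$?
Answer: $\frac{10648721}{130860575} \approx 0.081375$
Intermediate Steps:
$k = -15$ ($k = -21 + 6 = -15$)
$t{\left(G,n \right)} = -15$
$- \frac{11461}{-40990} + \frac{\left(-23520 - 14451\right) \frac{1}{6743 - 19513}}{t{\left(66,35 \right)}} = - \frac{11461}{-40990} + \frac{\left(-23520 - 14451\right) \frac{1}{6743 - 19513}}{-15} = \left(-11461\right) \left(- \frac{1}{40990}\right) + - \frac{37971}{-12770} \left(- \frac{1}{15}\right) = \frac{11461}{40990} + \left(-37971\right) \left(- \frac{1}{12770}\right) \left(- \frac{1}{15}\right) = \frac{11461}{40990} + \frac{37971}{12770} \left(- \frac{1}{15}\right) = \frac{11461}{40990} - \frac{12657}{63850} = \frac{10648721}{130860575}$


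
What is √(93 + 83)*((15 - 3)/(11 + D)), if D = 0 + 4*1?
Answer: 16*√11/5 ≈ 10.613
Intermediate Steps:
D = 4 (D = 0 + 4 = 4)
√(93 + 83)*((15 - 3)/(11 + D)) = √(93 + 83)*((15 - 3)/(11 + 4)) = √176*(12/15) = (4*√11)*(12*(1/15)) = (4*√11)*(⅘) = 16*√11/5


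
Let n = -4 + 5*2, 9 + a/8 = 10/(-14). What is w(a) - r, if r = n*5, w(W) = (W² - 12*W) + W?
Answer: 336354/49 ≈ 6864.4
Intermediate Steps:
a = -544/7 (a = -72 + 8*(10/(-14)) = -72 + 8*(10*(-1/14)) = -72 + 8*(-5/7) = -72 - 40/7 = -544/7 ≈ -77.714)
n = 6 (n = -4 + 10 = 6)
w(W) = W² - 11*W
r = 30 (r = 6*5 = 30)
w(a) - r = -544*(-11 - 544/7)/7 - 1*30 = -544/7*(-621/7) - 30 = 337824/49 - 30 = 336354/49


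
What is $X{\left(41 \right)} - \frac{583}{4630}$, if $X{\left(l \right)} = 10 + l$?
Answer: $\frac{235547}{4630} \approx 50.874$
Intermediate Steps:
$X{\left(41 \right)} - \frac{583}{4630} = \left(10 + 41\right) - \frac{583}{4630} = 51 - \frac{583}{4630} = \frac{235547}{4630}$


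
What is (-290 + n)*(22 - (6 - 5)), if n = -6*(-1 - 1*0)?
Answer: -5964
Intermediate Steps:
n = 6 (n = -6*(-1 + 0) = -6*(-1) = 6)
(-290 + n)*(22 - (6 - 5)) = (-290 + 6)*(22 - (6 - 5)) = -284*(22 - 1*1) = -284*(22 - 1) = -284*21 = -5964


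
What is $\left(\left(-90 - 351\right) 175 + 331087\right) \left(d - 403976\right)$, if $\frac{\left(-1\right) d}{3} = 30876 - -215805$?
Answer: $-290480152328$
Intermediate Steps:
$d = -740043$ ($d = - 3 \left(30876 - -215805\right) = - 3 \left(30876 + 215805\right) = \left(-3\right) 246681 = -740043$)
$\left(\left(-90 - 351\right) 175 + 331087\right) \left(d - 403976\right) = \left(\left(-90 - 351\right) 175 + 331087\right) \left(-740043 - 403976\right) = \left(\left(-441\right) 175 + 331087\right) \left(-1144019\right) = \left(-77175 + 331087\right) \left(-1144019\right) = 253912 \left(-1144019\right) = -290480152328$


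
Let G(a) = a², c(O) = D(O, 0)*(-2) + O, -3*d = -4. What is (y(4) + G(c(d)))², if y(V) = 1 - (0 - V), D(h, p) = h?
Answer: 3721/81 ≈ 45.938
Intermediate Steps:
d = 4/3 (d = -⅓*(-4) = 4/3 ≈ 1.3333)
c(O) = -O (c(O) = O*(-2) + O = -2*O + O = -O)
y(V) = 1 + V (y(V) = 1 - (-1)*V = 1 + V)
(y(4) + G(c(d)))² = ((1 + 4) + (-1*4/3)²)² = (5 + (-4/3)²)² = (5 + 16/9)² = (61/9)² = 3721/81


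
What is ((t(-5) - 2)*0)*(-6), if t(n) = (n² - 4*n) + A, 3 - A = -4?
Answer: 0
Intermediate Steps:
A = 7 (A = 3 - 1*(-4) = 3 + 4 = 7)
t(n) = 7 + n² - 4*n (t(n) = (n² - 4*n) + 7 = 7 + n² - 4*n)
((t(-5) - 2)*0)*(-6) = (((7 + (-5)² - 4*(-5)) - 2)*0)*(-6) = (((7 + 25 + 20) - 2)*0)*(-6) = ((52 - 2)*0)*(-6) = (50*0)*(-6) = 0*(-6) = 0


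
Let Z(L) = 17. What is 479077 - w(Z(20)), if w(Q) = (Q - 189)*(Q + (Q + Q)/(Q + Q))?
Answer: 482173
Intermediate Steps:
w(Q) = (1 + Q)*(-189 + Q) (w(Q) = (-189 + Q)*(Q + (2*Q)/((2*Q))) = (-189 + Q)*(Q + (2*Q)*(1/(2*Q))) = (-189 + Q)*(Q + 1) = (-189 + Q)*(1 + Q) = (1 + Q)*(-189 + Q))
479077 - w(Z(20)) = 479077 - (-189 + 17**2 - 188*17) = 479077 - (-189 + 289 - 3196) = 479077 - 1*(-3096) = 479077 + 3096 = 482173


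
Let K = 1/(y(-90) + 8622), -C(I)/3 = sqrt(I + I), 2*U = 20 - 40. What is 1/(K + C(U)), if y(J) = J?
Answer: 8532/13103104321 + 436770144*I*sqrt(5)/13103104321 ≈ 6.5114e-7 + 0.074536*I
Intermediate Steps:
U = -10 (U = (20 - 40)/2 = (1/2)*(-20) = -10)
C(I) = -3*sqrt(2)*sqrt(I) (C(I) = -3*sqrt(I + I) = -3*sqrt(2)*sqrt(I))
K = 1/8532 (K = 1/(-90 + 8622) = 1/8532 ≈ 0.00011721)
1/(K + C(U)) = 1/(1/8532 - 3*sqrt(2)*sqrt(-10)) = 1/(1/8532 - 3*sqrt(2)*I*sqrt(10)) = 1/(1/8532 - 6*I*sqrt(5))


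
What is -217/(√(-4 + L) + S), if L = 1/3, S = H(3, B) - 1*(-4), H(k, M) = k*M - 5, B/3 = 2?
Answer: -11067/878 + 217*I*√33/878 ≈ -12.605 + 1.4198*I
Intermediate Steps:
B = 6 (B = 3*2 = 6)
H(k, M) = -5 + M*k (H(k, M) = M*k - 5 = -5 + M*k)
S = 17 (S = (-5 + 6*3) - 1*(-4) = (-5 + 18) + 4 = 13 + 4 = 17)
L = ⅓ ≈ 0.33333
-217/(√(-4 + L) + S) = -217/(√(-4 + ⅓) + 17) = -217/(√(-11/3) + 17) = -217/(I*√33/3 + 17) = -217/(17 + I*√33/3)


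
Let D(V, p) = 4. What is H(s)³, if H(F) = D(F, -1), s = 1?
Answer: 64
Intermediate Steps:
H(F) = 4
H(s)³ = 4³ = 64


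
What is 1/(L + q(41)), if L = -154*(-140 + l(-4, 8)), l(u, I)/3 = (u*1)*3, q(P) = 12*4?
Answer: 1/27152 ≈ 3.6830e-5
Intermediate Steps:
q(P) = 48
l(u, I) = 9*u (l(u, I) = 3*((u*1)*3) = 3*(u*3) = 3*(3*u) = 9*u)
L = 27104 (L = -154*(-140 + 9*(-4)) = -154*(-140 - 36) = -154*(-176) = 27104)
1/(L + q(41)) = 1/(27104 + 48) = 1/27152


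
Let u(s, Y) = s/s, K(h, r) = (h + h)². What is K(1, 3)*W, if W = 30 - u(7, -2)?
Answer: 116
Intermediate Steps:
K(h, r) = 4*h² (K(h, r) = (2*h)² = 4*h²)
u(s, Y) = 1
W = 29 (W = 30 - 1*1 = 30 - 1 = 29)
K(1, 3)*W = (4*1²)*29 = (4*1)*29 = 4*29 = 116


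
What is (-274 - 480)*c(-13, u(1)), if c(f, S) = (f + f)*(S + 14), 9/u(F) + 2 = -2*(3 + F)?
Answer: 1284062/5 ≈ 2.5681e+5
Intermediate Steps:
u(F) = 9/(-8 - 2*F) (u(F) = 9/(-2 - 2*(3 + F)) = 9/(-2 + (-6 - 2*F)) = 9/(-8 - 2*F))
c(f, S) = 2*f*(14 + S) (c(f, S) = (2*f)*(14 + S) = 2*f*(14 + S))
(-274 - 480)*c(-13, u(1)) = (-274 - 480)*(2*(-13)*(14 - 9/(8 + 2*1))) = -1508*(-13)*(14 - 9/(8 + 2)) = -1508*(-13)*(14 - 9/10) = -1508*(-13)*131/10 = -754*(-1703/5) = 1284062/5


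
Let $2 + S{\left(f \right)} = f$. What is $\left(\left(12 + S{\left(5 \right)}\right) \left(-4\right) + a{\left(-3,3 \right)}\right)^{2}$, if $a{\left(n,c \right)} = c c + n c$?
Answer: $3600$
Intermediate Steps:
$S{\left(f \right)} = -2 + f$
$a{\left(n,c \right)} = c^{2} + c n$
$\left(\left(12 + S{\left(5 \right)}\right) \left(-4\right) + a{\left(-3,3 \right)}\right)^{2} = \left(\left(12 + \left(-2 + 5\right)\right) \left(-4\right) + 3 \left(3 - 3\right)\right)^{2} = \left(\left(12 + 3\right) \left(-4\right) + 3 \cdot 0\right)^{2} = \left(15 \left(-4\right) + 0\right)^{2} = \left(-60 + 0\right)^{2} = \left(-60\right)^{2} = 3600$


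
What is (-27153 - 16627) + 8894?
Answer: -34886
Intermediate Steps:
(-27153 - 16627) + 8894 = -43780 + 8894 = -34886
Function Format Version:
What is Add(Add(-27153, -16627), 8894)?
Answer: -34886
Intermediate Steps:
Add(Add(-27153, -16627), 8894) = Add(-43780, 8894) = -34886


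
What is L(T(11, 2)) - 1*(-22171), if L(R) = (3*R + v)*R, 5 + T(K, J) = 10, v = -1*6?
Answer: 22216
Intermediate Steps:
v = -6
T(K, J) = 5 (T(K, J) = -5 + 10 = 5)
L(R) = R*(-6 + 3*R) (L(R) = (3*R - 6)*R = (-6 + 3*R)*R = R*(-6 + 3*R))
L(T(11, 2)) - 1*(-22171) = 3*5*(-2 + 5) - 1*(-22171) = 3*5*3 + 22171 = 45 + 22171 = 22216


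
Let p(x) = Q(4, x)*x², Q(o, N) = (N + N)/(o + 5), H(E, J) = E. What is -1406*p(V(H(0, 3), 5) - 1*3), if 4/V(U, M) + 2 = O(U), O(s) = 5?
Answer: 351500/243 ≈ 1446.5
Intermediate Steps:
V(U, M) = 4/3 (V(U, M) = 4/(-2 + 5) = 4/3)
Q(o, N) = 2*N/(5 + o) (Q(o, N) = (2*N)/(5 + o) = 2*N/(5 + o))
p(x) = 2*x³/9 (p(x) = (2*x/(5 + 4))*x² = (2*x/9)*x² = 2*x³/9)
-1406*p(V(H(0, 3), 5) - 1*3) = -2812*(4/3 - 1*3)³/9 = -2812*(4/3 - 3)³/9 = -2812*(-5/3)³/9 = -2812*(-125)/(9*27) = -1406*(-250/243) = 351500/243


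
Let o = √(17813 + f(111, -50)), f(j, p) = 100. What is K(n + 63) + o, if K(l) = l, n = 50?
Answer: 113 + √17913 ≈ 246.84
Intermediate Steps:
o = √17913 (o = √(17813 + 100) = √17913 ≈ 133.84)
K(n + 63) + o = (50 + 63) + √17913 = 113 + √17913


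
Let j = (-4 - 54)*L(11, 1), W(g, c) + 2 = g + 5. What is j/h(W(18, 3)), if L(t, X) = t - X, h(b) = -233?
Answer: 580/233 ≈ 2.4893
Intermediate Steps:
W(g, c) = 3 + g (W(g, c) = -2 + (g + 5) = -2 + (5 + g) = 3 + g)
j = -580 (j = (-4 - 54)*(11 - 1*1) = -58*(11 - 1) = -58*10 = -580)
j/h(W(18, 3)) = -580/(-233) = -580*(-1/233) = 580/233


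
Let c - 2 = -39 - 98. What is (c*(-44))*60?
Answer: 356400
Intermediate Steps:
c = -135 (c = 2 + (-39 - 98) = 2 - 137 = -135)
(c*(-44))*60 = -135*(-44)*60 = 5940*60 = 356400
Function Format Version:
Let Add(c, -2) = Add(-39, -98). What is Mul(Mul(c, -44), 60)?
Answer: 356400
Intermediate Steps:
c = -135 (c = Add(2, Add(-39, -98)) = Add(2, -137) = -135)
Mul(Mul(c, -44), 60) = Mul(Mul(-135, -44), 60) = Mul(5940, 60) = 356400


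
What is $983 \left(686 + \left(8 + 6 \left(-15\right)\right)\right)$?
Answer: $593732$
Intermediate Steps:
$983 \left(686 + \left(8 + 6 \left(-15\right)\right)\right) = 983 \left(686 + \left(8 - 90\right)\right) = 983 \left(686 - 82\right) = 983 \cdot 604 = 593732$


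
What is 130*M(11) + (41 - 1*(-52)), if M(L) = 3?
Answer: 483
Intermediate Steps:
130*M(11) + (41 - 1*(-52)) = 130*3 + (41 - 1*(-52)) = 390 + (41 + 52) = 390 + 93 = 483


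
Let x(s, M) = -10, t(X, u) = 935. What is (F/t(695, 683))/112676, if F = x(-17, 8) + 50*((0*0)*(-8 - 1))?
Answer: -1/10535206 ≈ -9.4920e-8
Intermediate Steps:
F = -10 (F = -10 + 50*((0*0)*(-8 - 1)) = -10 + 50*(0*(-9)) = -10 + 50*0 = -10 + 0 = -10)
(F/t(695, 683))/112676 = -10/935/112676 = -10*1/935*(1/112676) = -2/187*1/112676 = -1/10535206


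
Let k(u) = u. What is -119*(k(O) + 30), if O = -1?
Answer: -3451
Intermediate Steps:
-119*(k(O) + 30) = -119*(-1 + 30) = -119*29 = -3451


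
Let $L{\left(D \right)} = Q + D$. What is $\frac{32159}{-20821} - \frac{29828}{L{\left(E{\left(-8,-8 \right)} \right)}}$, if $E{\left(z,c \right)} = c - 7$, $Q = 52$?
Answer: $- \frac{622238671}{770377} \approx -807.71$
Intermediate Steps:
$E{\left(z,c \right)} = -7 + c$
$L{\left(D \right)} = 52 + D$
$\frac{32159}{-20821} - \frac{29828}{L{\left(E{\left(-8,-8 \right)} \right)}} = \frac{32159}{-20821} - \frac{29828}{52 - 15} = 32159 \left(- \frac{1}{20821}\right) - \frac{29828}{52 - 15} = - \frac{32159}{20821} - \frac{29828}{37} = - \frac{622238671}{770377}$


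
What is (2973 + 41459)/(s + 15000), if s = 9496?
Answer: 2777/1531 ≈ 1.8138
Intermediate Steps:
(2973 + 41459)/(s + 15000) = (2973 + 41459)/(9496 + 15000) = 44432/24496 = 44432*(1/24496) = 2777/1531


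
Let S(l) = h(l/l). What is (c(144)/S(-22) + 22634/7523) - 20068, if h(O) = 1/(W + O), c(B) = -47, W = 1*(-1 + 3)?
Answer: -152009673/7523 ≈ -20206.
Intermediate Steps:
W = 2 (W = 1*2 = 2)
h(O) = 1/(2 + O)
S(l) = ⅓ (S(l) = 1/(2 + l/l) = 1/(2 + 1) = 1/3 = ⅓)
(c(144)/S(-22) + 22634/7523) - 20068 = (-47/⅓ + 22634/7523) - 20068 = (-47*3 + 22634*(1/7523)) - 20068 = (-141 + 22634/7523) - 20068 = -1038109/7523 - 20068 = -152009673/7523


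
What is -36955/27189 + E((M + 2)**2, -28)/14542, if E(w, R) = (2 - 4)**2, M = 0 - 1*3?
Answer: -14139233/10404801 ≈ -1.3589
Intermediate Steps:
M = -3 (M = 0 - 3 = -3)
E(w, R) = 4 (E(w, R) = (-2)**2 = 4)
-36955/27189 + E((M + 2)**2, -28)/14542 = -36955/27189 + 4/14542 = -36955*1/27189 + 4*(1/14542) = -1945/1431 + 2/7271 = -14139233/10404801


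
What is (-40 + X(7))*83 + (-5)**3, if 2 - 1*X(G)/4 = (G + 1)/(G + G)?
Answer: -20795/7 ≈ -2970.7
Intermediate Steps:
X(G) = 8 - 2*(1 + G)/G (X(G) = 8 - 4*(G + 1)/(G + G) = 8 - 4*(1 + G)/(2*G) = 8 - 4*(1 + G)*1/(2*G) = 8 - 2*(1 + G)/G)
(-40 + X(7))*83 + (-5)**3 = (-40 + (6 - 2/7))*83 + (-5)**3 = (-40 + (6 - 2*1/7))*83 - 125 = (-40 + (6 - 2/7))*83 - 125 = (-40 + 40/7)*83 - 125 = -240/7*83 - 125 = -19920/7 - 125 = -20795/7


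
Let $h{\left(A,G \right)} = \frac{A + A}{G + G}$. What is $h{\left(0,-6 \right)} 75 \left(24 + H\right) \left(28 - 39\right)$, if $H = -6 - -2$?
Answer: $0$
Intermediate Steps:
$h{\left(A,G \right)} = \frac{A}{G}$ ($h{\left(A,G \right)} = \frac{2 A}{2 G} = 2 A \frac{1}{2 G} = \frac{A}{G}$)
$H = -4$ ($H = -6 + 2 = -4$)
$h{\left(0,-6 \right)} 75 \left(24 + H\right) \left(28 - 39\right) = \frac{0}{-6} \cdot 75 \left(24 - 4\right) \left(28 - 39\right) = 0 \left(- \frac{1}{6}\right) 75 \cdot 20 \left(-11\right) = 0 \cdot 75 \left(-220\right) = 0 \left(-220\right) = 0$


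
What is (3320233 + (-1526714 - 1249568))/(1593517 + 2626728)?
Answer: 543951/4220245 ≈ 0.12889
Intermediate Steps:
(3320233 + (-1526714 - 1249568))/(1593517 + 2626728) = (3320233 - 2776282)/4220245 = 543951*(1/4220245) = 543951/4220245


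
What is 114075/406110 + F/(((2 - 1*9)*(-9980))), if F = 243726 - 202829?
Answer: 819265339/945694820 ≈ 0.86631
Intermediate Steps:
F = 40897
114075/406110 + F/(((2 - 1*9)*(-9980))) = 114075/406110 + 40897/(((2 - 1*9)*(-9980))) = 114075*(1/406110) + 40897/(((2 - 9)*(-9980))) = 7605/27074 + 40897/((-7*(-9980))) = 7605/27074 + 40897/69860 = 819265339/945694820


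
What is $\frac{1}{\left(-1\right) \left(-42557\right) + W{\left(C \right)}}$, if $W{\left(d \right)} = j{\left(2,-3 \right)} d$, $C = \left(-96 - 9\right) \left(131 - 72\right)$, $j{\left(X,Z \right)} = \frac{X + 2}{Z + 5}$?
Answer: $\frac{1}{30167} \approx 3.3149 \cdot 10^{-5}$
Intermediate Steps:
$j{\left(X,Z \right)} = \frac{2 + X}{5 + Z}$
$C = -6195$ ($C = \left(-105\right) 59 = -6195$)
$W{\left(d \right)} = 2 d$ ($W{\left(d \right)} = \frac{2 + 2}{5 - 3} d = \frac{1}{2} \cdot 4 d = 2 d$)
$\frac{1}{\left(-1\right) \left(-42557\right) + W{\left(C \right)}} = \frac{1}{\left(-1\right) \left(-42557\right) + 2 \left(-6195\right)} = \frac{1}{42557 - 12390} = \frac{1}{30167}$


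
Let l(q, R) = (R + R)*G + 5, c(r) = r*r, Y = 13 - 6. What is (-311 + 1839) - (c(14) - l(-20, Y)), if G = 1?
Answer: 1351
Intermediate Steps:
Y = 7
c(r) = r**2
l(q, R) = 5 + 2*R (l(q, R) = (R + R)*1 + 5 = (2*R)*1 + 5 = 2*R + 5 = 5 + 2*R)
(-311 + 1839) - (c(14) - l(-20, Y)) = (-311 + 1839) - (14**2 - (5 + 2*7)) = 1528 - (196 - (5 + 14)) = 1528 - (196 - 1*19) = 1528 - (196 - 19) = 1528 - 1*177 = 1528 - 177 = 1351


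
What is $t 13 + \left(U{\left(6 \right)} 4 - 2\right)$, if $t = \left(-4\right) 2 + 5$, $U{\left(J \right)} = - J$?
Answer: $-65$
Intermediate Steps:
$t = -3$ ($t = -8 + 5 = -3$)
$t 13 + \left(U{\left(6 \right)} 4 - 2\right) = \left(-3\right) 13 + \left(\left(-1\right) 6 \cdot 4 - 2\right) = -39 - 26 = -65$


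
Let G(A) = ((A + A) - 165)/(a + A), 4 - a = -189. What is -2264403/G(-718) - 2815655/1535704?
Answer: -1825667198837455/2458662104 ≈ -7.4255e+5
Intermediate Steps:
a = 193 (a = 4 - 1*(-189) = 4 + 189 = 193)
G(A) = (-165 + 2*A)/(193 + A) (G(A) = ((A + A) - 165)/(193 + A) = (2*A - 165)/(193 + A) = (-165 + 2*A)/(193 + A))
-2264403/G(-718) - 2815655/1535704 = -2264403*(193 - 718)/(-165 + 2*(-718)) - 2815655/1535704 = -2264403*(-525/(-165 - 1436)) - 2815655*1/1535704 = -2264403/((-1/525*(-1601))) - 2815655/1535704 = -2264403/1601/525 - 2815655/1535704 = -2264403*525/1601 - 2815655/1535704 = -1188811575/1601 - 2815655/1535704 = -1825667198837455/2458662104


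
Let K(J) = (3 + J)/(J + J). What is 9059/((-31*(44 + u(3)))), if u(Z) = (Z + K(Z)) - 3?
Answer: -9059/1395 ≈ -6.4939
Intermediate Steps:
K(J) = (3 + J)/(2*J) (K(J) = (3 + J)/((2*J)) = (3 + J)*(1/(2*J)) = (3 + J)/(2*J))
u(Z) = -3 + Z + (3 + Z)/(2*Z) (u(Z) = (Z + (3 + Z)/(2*Z)) - 3 = -3 + Z + (3 + Z)/(2*Z))
9059/((-31*(44 + u(3)))) = 9059/((-31*(44 + (-5/2 + 3 + (3/2)/3)))) = 9059/((-31*(44 + (-5/2 + 3 + (3/2)*(⅓))))) = 9059/((-31*(44 + (-5/2 + 3 + ½)))) = 9059/((-31*(44 + 1))) = 9059/((-31*45)) = 9059/(-1395) = 9059*(-1/1395) = -9059/1395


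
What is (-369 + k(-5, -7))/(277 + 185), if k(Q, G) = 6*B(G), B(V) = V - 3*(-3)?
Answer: -17/22 ≈ -0.77273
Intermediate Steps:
B(V) = 9 + V (B(V) = V + 9 = 9 + V)
k(Q, G) = 54 + 6*G (k(Q, G) = 6*(9 + G) = 54 + 6*G)
(-369 + k(-5, -7))/(277 + 185) = (-369 + (54 + 6*(-7)))/(277 + 185) = (-369 + (54 - 42))/462 = (-369 + 12)*(1/462) = -357*1/462 = -17/22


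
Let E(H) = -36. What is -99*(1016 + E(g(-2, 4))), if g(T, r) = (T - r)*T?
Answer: -97020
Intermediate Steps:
g(T, r) = T*(T - r)
-99*(1016 + E(g(-2, 4))) = -99*(1016 - 36) = -99*980 = -97020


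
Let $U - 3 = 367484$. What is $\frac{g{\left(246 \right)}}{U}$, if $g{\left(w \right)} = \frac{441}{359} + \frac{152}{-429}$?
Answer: $\frac{134621}{56597040357} \approx 2.3786 \cdot 10^{-6}$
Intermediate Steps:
$g{\left(w \right)} = \frac{134621}{154011}$ ($g{\left(w \right)} = 441 \cdot \frac{1}{359} + 152 \left(- \frac{1}{429}\right) = \frac{441}{359} - \frac{152}{429} = \frac{134621}{154011}$)
$U = 367487$ ($U = 3 + 367484 = 367487$)
$\frac{g{\left(246 \right)}}{U} = \frac{134621}{154011 \cdot 367487} = \frac{134621}{154011} \cdot \frac{1}{367487} = \frac{134621}{56597040357}$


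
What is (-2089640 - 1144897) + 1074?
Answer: -3233463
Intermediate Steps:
(-2089640 - 1144897) + 1074 = -3234537 + 1074 = -3233463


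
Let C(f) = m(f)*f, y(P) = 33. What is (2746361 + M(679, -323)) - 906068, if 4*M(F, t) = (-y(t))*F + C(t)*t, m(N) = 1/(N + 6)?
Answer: 581571044/317 ≈ 1.8346e+6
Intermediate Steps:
m(N) = 1/(6 + N)
C(f) = f/(6 + f)
M(F, t) = -33*F/4 + t²/(4*(6 + t)) (M(F, t) = ((-1*33)*F + (t/(6 + t))*t)/4 = (-33*F + t²/(6 + t))/4 = -33*F/4 + t²/(4*(6 + t)))
(2746361 + M(679, -323)) - 906068 = (2746361 + ((-323)² - 33*679*(6 - 323))/(4*(6 - 323))) - 906068 = (2746361 + (¼)*(104329 - 33*679*(-317))/(-317)) - 906068 = (2746361 + (¼)*(-1/317)*(104329 + 7103019)) - 906068 = (2746361 + (¼)*(-1/317)*7207348) - 906068 = (2746361 - 1801837/317) - 906068 = 868794600/317 - 906068 = 581571044/317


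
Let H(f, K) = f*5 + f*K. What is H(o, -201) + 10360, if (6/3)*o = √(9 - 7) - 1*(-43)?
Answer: 6146 - 98*√2 ≈ 6007.4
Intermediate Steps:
o = 43/2 + √2/2 (o = (√(9 - 7) - 1*(-43))/2 = (√2 + 43)/2 = (43 + √2)/2 = 43/2 + √2/2 ≈ 22.207)
H(f, K) = 5*f + K*f
H(o, -201) + 10360 = (43/2 + √2/2)*(5 - 201) + 10360 = (43/2 + √2/2)*(-196) + 10360 = (-4214 - 98*√2) + 10360 = 6146 - 98*√2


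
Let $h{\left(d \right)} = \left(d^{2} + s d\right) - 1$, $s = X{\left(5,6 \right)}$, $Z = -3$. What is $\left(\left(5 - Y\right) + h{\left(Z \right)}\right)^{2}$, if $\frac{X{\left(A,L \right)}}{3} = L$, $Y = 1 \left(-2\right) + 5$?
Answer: $1936$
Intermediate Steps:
$Y = 3$ ($Y = -2 + 5 = 3$)
$X{\left(A,L \right)} = 3 L$
$s = 18$ ($s = 3 \cdot 6 = 18$)
$h{\left(d \right)} = -1 + d^{2} + 18 d$ ($h{\left(d \right)} = \left(d^{2} + 18 d\right) - 1 = -1 + d^{2} + 18 d$)
$\left(\left(5 - Y\right) + h{\left(Z \right)}\right)^{2} = \left(\left(5 - 3\right) + \left(-1 + \left(-3\right)^{2} + 18 \left(-3\right)\right)\right)^{2} = \left(\left(5 - 3\right) - 46\right)^{2} = \left(2 - 46\right)^{2} = \left(-44\right)^{2} = 1936$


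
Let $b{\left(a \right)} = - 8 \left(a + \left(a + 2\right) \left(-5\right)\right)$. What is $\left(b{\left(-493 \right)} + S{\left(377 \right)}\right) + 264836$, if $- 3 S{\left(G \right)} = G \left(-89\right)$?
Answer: $\frac{780973}{3} \approx 2.6032 \cdot 10^{5}$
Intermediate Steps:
$S{\left(G \right)} = \frac{89 G}{3}$ ($S{\left(G \right)} = - \frac{G \left(-89\right)}{3} = - \frac{\left(-89\right) G}{3} = \frac{89 G}{3}$)
$b{\left(a \right)} = 80 + 32 a$ ($b{\left(a \right)} = - 8 \left(a + \left(2 + a\right) \left(-5\right)\right) = - 8 \left(a - \left(10 + 5 a\right)\right) = - 8 \left(-10 - 4 a\right) = 80 + 32 a$)
$\left(b{\left(-493 \right)} + S{\left(377 \right)}\right) + 264836 = \left(\left(80 + 32 \left(-493\right)\right) + \frac{89}{3} \cdot 377\right) + 264836 = \left(\left(80 - 15776\right) + \frac{33553}{3}\right) + 264836 = \left(-15696 + \frac{33553}{3}\right) + 264836 = - \frac{13535}{3} + 264836 = \frac{780973}{3}$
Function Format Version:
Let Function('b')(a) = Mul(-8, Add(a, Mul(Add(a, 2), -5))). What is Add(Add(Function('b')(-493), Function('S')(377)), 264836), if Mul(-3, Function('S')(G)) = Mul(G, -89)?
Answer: Rational(780973, 3) ≈ 2.6032e+5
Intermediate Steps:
Function('S')(G) = Mul(Rational(89, 3), G) (Function('S')(G) = Mul(Rational(-1, 3), Mul(G, -89)) = Mul(Rational(-1, 3), Mul(-89, G)) = Mul(Rational(89, 3), G))
Function('b')(a) = Add(80, Mul(32, a)) (Function('b')(a) = Mul(-8, Add(a, Mul(Add(2, a), -5))) = Mul(-8, Add(a, Add(-10, Mul(-5, a)))) = Mul(-8, Add(-10, Mul(-4, a))) = Add(80, Mul(32, a)))
Add(Add(Function('b')(-493), Function('S')(377)), 264836) = Add(Add(Add(80, Mul(32, -493)), Mul(Rational(89, 3), 377)), 264836) = Add(Add(Add(80, -15776), Rational(33553, 3)), 264836) = Add(Add(-15696, Rational(33553, 3)), 264836) = Add(Rational(-13535, 3), 264836) = Rational(780973, 3)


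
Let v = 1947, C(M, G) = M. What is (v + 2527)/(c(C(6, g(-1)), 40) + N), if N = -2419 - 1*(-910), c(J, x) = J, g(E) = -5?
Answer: -4474/1503 ≈ -2.9767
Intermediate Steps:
N = -1509 (N = -2419 + 910 = -1509)
(v + 2527)/(c(C(6, g(-1)), 40) + N) = (1947 + 2527)/(6 - 1509) = 4474/(-1503) = 4474*(-1/1503) = -4474/1503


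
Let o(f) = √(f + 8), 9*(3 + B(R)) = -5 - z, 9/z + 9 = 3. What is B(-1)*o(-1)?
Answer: -61*√7/18 ≈ -8.9662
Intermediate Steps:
z = -3/2 (z = 9/(-9 + 3) = 9/(-6) = 9*(-⅙) = -3/2 ≈ -1.5000)
B(R) = -61/18 (B(R) = -3 + (-5 - 1*(-3/2))/9 = -3 + (-5 + 3/2)/9 = -3 + (⅑)*(-7/2) = -3 - 7/18 = -61/18)
o(f) = √(8 + f)
B(-1)*o(-1) = -61*√(8 - 1)/18 = -61*√7/18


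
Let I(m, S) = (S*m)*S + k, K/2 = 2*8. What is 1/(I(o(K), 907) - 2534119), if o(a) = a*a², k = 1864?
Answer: 1/26954030177 ≈ 3.7100e-11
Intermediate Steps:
K = 32 (K = 2*(2*8) = 2*16 = 32)
o(a) = a³
I(m, S) = 1864 + m*S² (I(m, S) = (S*m)*S + 1864 = m*S² + 1864 = 1864 + m*S²)
1/(I(o(K), 907) - 2534119) = 1/((1864 + 32³*907²) - 2534119) = 1/((1864 + 32768*822649) - 2534119) = 1/((1864 + 26956562432) - 2534119) = 1/(26956564296 - 2534119) = 1/26954030177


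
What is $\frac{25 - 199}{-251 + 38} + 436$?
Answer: $\frac{31014}{71} \approx 436.82$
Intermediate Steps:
$\frac{25 - 199}{-251 + 38} + 436 = - \frac{174}{-213} + 436 = \left(-174\right) \left(- \frac{1}{213}\right) + 436 = \frac{58}{71} + 436 = \frac{31014}{71}$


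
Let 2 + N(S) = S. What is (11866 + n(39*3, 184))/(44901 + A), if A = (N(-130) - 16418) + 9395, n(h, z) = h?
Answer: 11983/37746 ≈ 0.31746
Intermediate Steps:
N(S) = -2 + S
A = -7155 (A = ((-2 - 130) - 16418) + 9395 = (-132 - 16418) + 9395 = -16550 + 9395 = -7155)
(11866 + n(39*3, 184))/(44901 + A) = (11866 + 39*3)/(44901 - 7155) = (11866 + 117)/37746 = 11983*(1/37746) = 11983/37746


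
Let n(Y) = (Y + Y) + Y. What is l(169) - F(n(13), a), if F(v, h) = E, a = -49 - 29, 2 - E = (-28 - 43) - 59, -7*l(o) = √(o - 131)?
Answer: -132 - √38/7 ≈ -132.88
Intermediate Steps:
l(o) = -√(-131 + o)/7 (l(o) = -√(o - 131)/7 = -√(-131 + o)/7)
n(Y) = 3*Y (n(Y) = 2*Y + Y = 3*Y)
E = 132 (E = 2 - ((-28 - 43) - 59) = 2 - (-71 - 59) = 2 - 1*(-130) = 2 + 130 = 132)
a = -78
F(v, h) = 132
l(169) - F(n(13), a) = -√(-131 + 169)/7 - 1*132 = -√38/7 - 132 = -132 - √38/7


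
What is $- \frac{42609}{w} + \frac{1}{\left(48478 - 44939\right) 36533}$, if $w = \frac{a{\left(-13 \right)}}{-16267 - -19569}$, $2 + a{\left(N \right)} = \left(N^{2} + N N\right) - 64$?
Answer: $- \frac{535014303754741}{1034322296} \approx -5.1726 \cdot 10^{5}$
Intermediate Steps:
$a{\left(N \right)} = -66 + 2 N^{2}$ ($a{\left(N \right)} = -2 - \left(64 - N^{2} - N N\right) = -2 + \left(\left(N^{2} + N^{2}\right) - 64\right) = -2 + \left(2 N^{2} - 64\right) = -2 + \left(-64 + 2 N^{2}\right) = -66 + 2 N^{2}$)
$w = \frac{136}{1651}$ ($w = \frac{-66 + 2 \left(-13\right)^{2}}{-16267 - -19569} = \frac{-66 + 2 \cdot 169}{-16267 + 19569} = \frac{-66 + 338}{3302} = 272 \cdot \frac{1}{3302} = \frac{136}{1651} \approx 0.082374$)
$- \frac{42609}{w} + \frac{1}{\left(48478 - 44939\right) 36533} = - \frac{42609}{\frac{136}{1651}} + \frac{1}{\left(48478 - 44939\right) 36533} = \left(-42609\right) \frac{1651}{136} + \frac{1}{3539} \cdot \frac{1}{36533} = - \frac{70347459}{136} + \frac{1}{3539} \cdot \frac{1}{36533} = - \frac{70347459}{136} + \frac{1}{129290287} = - \frac{535014303754741}{1034322296}$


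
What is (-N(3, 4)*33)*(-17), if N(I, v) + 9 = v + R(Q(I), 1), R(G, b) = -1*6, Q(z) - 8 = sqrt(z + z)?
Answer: -6171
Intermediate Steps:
Q(z) = 8 + sqrt(2)*sqrt(z) (Q(z) = 8 + sqrt(z + z) = 8 + sqrt(2*z) = 8 + sqrt(2)*sqrt(z))
R(G, b) = -6
N(I, v) = -15 + v (N(I, v) = -9 + (v - 6) = -9 + (-6 + v) = -15 + v)
(-N(3, 4)*33)*(-17) = (-(-15 + 4)*33)*(-17) = (-1*(-11)*33)*(-17) = (11*33)*(-17) = 363*(-17) = -6171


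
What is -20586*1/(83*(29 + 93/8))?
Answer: -164688/26975 ≈ -6.1052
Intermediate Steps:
-20586*1/(83*(29 + 93/8)) = -20586/(83*(325/8)) = -20586/26975/8 = -20586*8/26975 = -164688/26975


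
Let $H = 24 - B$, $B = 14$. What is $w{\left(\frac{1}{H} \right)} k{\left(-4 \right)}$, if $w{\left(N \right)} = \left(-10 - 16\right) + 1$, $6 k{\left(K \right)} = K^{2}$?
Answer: $- \frac{200}{3} \approx -66.667$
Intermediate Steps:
$k{\left(K \right)} = \frac{K^{2}}{6}$
$H = 10$ ($H = 24 - 14 = 10$)
$w{\left(N \right)} = -25$ ($w{\left(N \right)} = -26 + 1 = -25$)
$w{\left(\frac{1}{H} \right)} k{\left(-4 \right)} = - 25 \frac{\left(-4\right)^{2}}{6} = - 25 \cdot \frac{1}{6} \cdot 16 = \left(-25\right) \frac{8}{3} = - \frac{200}{3}$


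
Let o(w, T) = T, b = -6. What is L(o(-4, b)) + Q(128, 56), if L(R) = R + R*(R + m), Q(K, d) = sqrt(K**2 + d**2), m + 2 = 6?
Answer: 6 + 8*sqrt(305) ≈ 145.71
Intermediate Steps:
m = 4 (m = -2 + 6 = 4)
L(R) = R + R*(4 + R) (L(R) = R + R*(R + 4) = R + R*(4 + R))
L(o(-4, b)) + Q(128, 56) = -6*(5 - 6) + sqrt(128**2 + 56**2) = -6*(-1) + sqrt(16384 + 3136) = 6 + sqrt(19520) = 6 + 8*sqrt(305)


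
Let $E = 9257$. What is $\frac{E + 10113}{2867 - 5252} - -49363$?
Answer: $\frac{23542277}{477} \approx 49355.0$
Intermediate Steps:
$\frac{E + 10113}{2867 - 5252} - -49363 = \frac{9257 + 10113}{2867 - 5252} - -49363 = \frac{19370}{-2385} + 49363 = 19370 \left(- \frac{1}{2385}\right) + 49363 = - \frac{3874}{477} + 49363 = \frac{23542277}{477}$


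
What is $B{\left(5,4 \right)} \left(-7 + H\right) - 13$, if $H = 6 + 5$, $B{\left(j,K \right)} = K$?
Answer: $3$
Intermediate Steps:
$H = 11$
$B{\left(5,4 \right)} \left(-7 + H\right) - 13 = 4 \left(-7 + 11\right) - 13 = 4 \cdot 4 - 13 = 16 - 13 = 3$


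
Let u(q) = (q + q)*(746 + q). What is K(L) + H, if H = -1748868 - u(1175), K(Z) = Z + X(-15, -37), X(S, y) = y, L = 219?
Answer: -6263036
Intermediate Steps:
u(q) = 2*q*(746 + q) (u(q) = (2*q)*(746 + q) = 2*q*(746 + q))
K(Z) = -37 + Z (K(Z) = Z - 37 = -37 + Z)
H = -6263218 (H = -1748868 - 2*1175*(746 + 1175) = -1748868 - 2*1175*1921 = -1748868 - 1*4514350 = -1748868 - 4514350 = -6263218)
K(L) + H = (-37 + 219) - 6263218 = 182 - 6263218 = -6263036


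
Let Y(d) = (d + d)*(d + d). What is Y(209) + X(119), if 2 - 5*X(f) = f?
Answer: 873503/5 ≈ 1.7470e+5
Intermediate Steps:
X(f) = ⅖ - f/5
Y(d) = 4*d² (Y(d) = (2*d)*(2*d) = 4*d²)
Y(209) + X(119) = 4*209² + (⅖ - ⅕*119) = 4*43681 + (⅖ - 119/5) = 174724 - 117/5 = 873503/5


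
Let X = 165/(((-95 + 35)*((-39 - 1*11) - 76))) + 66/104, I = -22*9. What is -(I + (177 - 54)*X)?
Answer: 256091/2184 ≈ 117.26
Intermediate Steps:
I = -198
X = 4301/6552 (X = 165/((-60*((-39 - 11) - 76))) + 66*(1/104) = 165/((-60*(-50 - 76))) + 33/52 = 165/((-60*(-126))) + 33/52 = 165/7560 + 33/52 = 165*(1/7560) + 33/52 = 11/504 + 33/52 = 4301/6552 ≈ 0.65644)
-(I + (177 - 54)*X) = -(-198 + (177 - 54)*(4301/6552)) = -(-198 + 123*(4301/6552)) = -(-198 + 176341/2184) = -1*(-256091/2184) = 256091/2184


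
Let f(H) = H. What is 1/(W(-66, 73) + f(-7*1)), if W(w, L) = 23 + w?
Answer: -1/50 ≈ -0.020000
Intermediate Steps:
1/(W(-66, 73) + f(-7*1)) = 1/((23 - 66) - 7*1) = 1/(-43 - 7) = 1/(-50) = -1/50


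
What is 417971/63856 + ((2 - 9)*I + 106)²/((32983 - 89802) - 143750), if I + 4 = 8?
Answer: 83443525595/12807534064 ≈ 6.5152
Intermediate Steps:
I = 4 (I = -4 + 8 = 4)
417971/63856 + ((2 - 9)*I + 106)²/((32983 - 89802) - 143750) = 417971/63856 + ((2 - 9)*4 + 106)²/((32983 - 89802) - 143750) = 417971*(1/63856) + (-7*4 + 106)²/(-56819 - 143750) = 417971/63856 + (-28 + 106)²/(-200569) = 417971/63856 + 78²*(-1/200569) = 417971/63856 + 6084*(-1/200569) = 417971/63856 - 6084/200569 = 83443525595/12807534064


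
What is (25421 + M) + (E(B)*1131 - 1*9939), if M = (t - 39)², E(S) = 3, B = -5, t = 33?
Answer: 18911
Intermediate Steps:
M = 36 (M = (33 - 39)² = (-6)² = 36)
(25421 + M) + (E(B)*1131 - 1*9939) = (25421 + 36) + (3*1131 - 1*9939) = 25457 + (3393 - 9939) = 25457 - 6546 = 18911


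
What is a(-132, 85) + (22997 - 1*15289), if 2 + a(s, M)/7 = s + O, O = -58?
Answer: 6364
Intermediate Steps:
a(s, M) = -420 + 7*s (a(s, M) = -14 + 7*(s - 58) = -14 + 7*(-58 + s) = -14 + (-406 + 7*s) = -420 + 7*s)
a(-132, 85) + (22997 - 1*15289) = (-420 + 7*(-132)) + (22997 - 1*15289) = (-420 - 924) + (22997 - 15289) = -1344 + 7708 = 6364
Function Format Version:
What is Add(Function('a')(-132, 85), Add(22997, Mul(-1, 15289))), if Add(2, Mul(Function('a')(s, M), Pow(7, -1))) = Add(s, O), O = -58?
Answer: 6364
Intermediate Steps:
Function('a')(s, M) = Add(-420, Mul(7, s)) (Function('a')(s, M) = Add(-14, Mul(7, Add(s, -58))) = Add(-14, Mul(7, Add(-58, s))) = Add(-14, Add(-406, Mul(7, s))) = Add(-420, Mul(7, s)))
Add(Function('a')(-132, 85), Add(22997, Mul(-1, 15289))) = Add(Add(-420, Mul(7, -132)), Add(22997, Mul(-1, 15289))) = Add(Add(-420, -924), Add(22997, -15289)) = Add(-1344, 7708) = 6364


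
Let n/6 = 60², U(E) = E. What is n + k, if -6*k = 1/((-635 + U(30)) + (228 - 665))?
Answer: 135043201/6252 ≈ 21600.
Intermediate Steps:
n = 21600 (n = 6*60² = 6*3600 = 21600)
k = 1/6252 (k = -1/(6*((-635 + 30) + (228 - 665))) = -1/(6*(-605 - 437)) = -⅙/(-1042) = -⅙*(-1/1042) = 1/6252 ≈ 0.00015995)
n + k = 21600 + 1/6252 = 135043201/6252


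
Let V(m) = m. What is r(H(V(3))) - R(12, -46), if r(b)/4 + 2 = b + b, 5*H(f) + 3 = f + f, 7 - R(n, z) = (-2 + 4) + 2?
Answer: -31/5 ≈ -6.2000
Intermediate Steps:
R(n, z) = 3 (R(n, z) = 7 - ((-2 + 4) + 2) = 7 - (2 + 2) = 7 - 1*4 = 7 - 4 = 3)
H(f) = -3/5 + 2*f/5 (H(f) = -3/5 + (f + f)/5 = -3/5 + (2*f)/5 = -3/5 + 2*f/5)
r(b) = -8 + 8*b (r(b) = -8 + 4*(b + b) = -8 + 4*(2*b) = -8 + 8*b)
r(H(V(3))) - R(12, -46) = (-8 + 8*(-3/5 + (2/5)*3)) - 1*3 = (-8 + 8*(-3/5 + 6/5)) - 3 = (-8 + 8*(3/5)) - 3 = (-8 + 24/5) - 3 = -16/5 - 3 = -31/5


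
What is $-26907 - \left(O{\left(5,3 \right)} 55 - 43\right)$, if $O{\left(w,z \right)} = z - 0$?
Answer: $-27029$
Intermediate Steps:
$O{\left(w,z \right)} = z$ ($O{\left(w,z \right)} = z + 0 = z$)
$-26907 - \left(O{\left(5,3 \right)} 55 - 43\right) = -26907 - \left(3 \cdot 55 - 43\right) = -26907 - \left(165 - 43\right) = -26907 - 122 = -27029$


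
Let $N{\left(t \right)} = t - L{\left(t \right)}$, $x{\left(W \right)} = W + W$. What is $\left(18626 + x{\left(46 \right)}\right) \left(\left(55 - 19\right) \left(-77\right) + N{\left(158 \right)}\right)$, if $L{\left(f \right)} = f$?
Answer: $-51886296$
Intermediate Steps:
$x{\left(W \right)} = 2 W$
$N{\left(t \right)} = 0$ ($N{\left(t \right)} = t - t = 0$)
$\left(18626 + x{\left(46 \right)}\right) \left(\left(55 - 19\right) \left(-77\right) + N{\left(158 \right)}\right) = \left(18626 + 2 \cdot 46\right) \left(\left(55 - 19\right) \left(-77\right) + 0\right) = \left(18626 + 92\right) \left(36 \left(-77\right) + 0\right) = 18718 \left(-2772 + 0\right) = 18718 \left(-2772\right) = -51886296$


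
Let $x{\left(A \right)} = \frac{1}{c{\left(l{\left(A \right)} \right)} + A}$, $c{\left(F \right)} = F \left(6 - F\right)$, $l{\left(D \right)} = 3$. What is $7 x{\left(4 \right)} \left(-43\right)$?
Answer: $- \frac{301}{13} \approx -23.154$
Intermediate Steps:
$x{\left(A \right)} = \frac{1}{9 + A}$ ($x{\left(A \right)} = \frac{1}{3 \left(6 - 3\right) + A} = \frac{1}{3 \cdot 3 + A} = \frac{1}{9 + A}$)
$7 x{\left(4 \right)} \left(-43\right) = \frac{7}{9 + 4} \left(-43\right) = \frac{7}{13} \left(-43\right) = - \frac{301}{13}$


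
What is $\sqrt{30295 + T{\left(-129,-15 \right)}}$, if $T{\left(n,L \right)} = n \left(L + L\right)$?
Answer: $\sqrt{34165} \approx 184.84$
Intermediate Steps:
$T{\left(n,L \right)} = 2 L n$ ($T{\left(n,L \right)} = n 2 L = 2 L n$)
$\sqrt{30295 + T{\left(-129,-15 \right)}} = \sqrt{30295 + 2 \left(-15\right) \left(-129\right)} = \sqrt{30295 + 3870} = \sqrt{34165}$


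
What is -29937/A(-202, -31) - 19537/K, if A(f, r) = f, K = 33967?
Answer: 1012923605/6861334 ≈ 147.63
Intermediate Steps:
-29937/A(-202, -31) - 19537/K = -29937/(-202) - 19537/33967 = -29937*(-1/202) - 19537*1/33967 = 29937/202 - 19537/33967 = 1012923605/6861334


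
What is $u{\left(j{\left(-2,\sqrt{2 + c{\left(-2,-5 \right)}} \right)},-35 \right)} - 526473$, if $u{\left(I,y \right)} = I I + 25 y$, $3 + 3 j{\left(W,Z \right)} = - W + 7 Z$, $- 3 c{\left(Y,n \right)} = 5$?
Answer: $- \frac{14238344}{27} - \frac{14 \sqrt{3}}{27} \approx -5.2735 \cdot 10^{5}$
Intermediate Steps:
$c{\left(Y,n \right)} = - \frac{5}{3}$ ($c{\left(Y,n \right)} = \left(- \frac{1}{3}\right) 5 = - \frac{5}{3}$)
$j{\left(W,Z \right)} = -1 - \frac{W}{3} + \frac{7 Z}{3}$ ($j{\left(W,Z \right)} = -1 + \frac{- W + 7 Z}{3} = -1 - \left(- \frac{7 Z}{3} + \frac{W}{3}\right) = -1 - \frac{W}{3} + \frac{7 Z}{3}$)
$u{\left(I,y \right)} = I^{2} + 25 y$
$u{\left(j{\left(-2,\sqrt{2 + c{\left(-2,-5 \right)}} \right)},-35 \right)} - 526473 = \left(\left(-1 - - \frac{2}{3} + \frac{7 \sqrt{2 - \frac{5}{3}}}{3}\right)^{2} + 25 \left(-35\right)\right) - 526473 = \left(\left(-1 + \frac{2}{3} + \frac{7}{3 \sqrt{3}}\right)^{2} - 875\right) - 526473 = \left(\left(-1 + \frac{2}{3} + \frac{7 \frac{\sqrt{3}}{3}}{3}\right)^{2} - 875\right) - 526473 = \left(\left(-1 + \frac{2}{3} + \frac{7 \sqrt{3}}{9}\right)^{2} - 875\right) - 526473 = \left(\left(- \frac{1}{3} + \frac{7 \sqrt{3}}{9}\right)^{2} - 875\right) - 526473 = \left(-875 + \left(- \frac{1}{3} + \frac{7 \sqrt{3}}{9}\right)^{2}\right) - 526473 = -527348 + \left(- \frac{1}{3} + \frac{7 \sqrt{3}}{9}\right)^{2}$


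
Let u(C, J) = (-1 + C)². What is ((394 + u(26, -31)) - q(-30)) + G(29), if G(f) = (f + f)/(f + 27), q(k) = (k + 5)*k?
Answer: 7561/28 ≈ 270.04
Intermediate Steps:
q(k) = k*(5 + k) (q(k) = (5 + k)*k = k*(5 + k))
G(f) = 2*f/(27 + f) (G(f) = (2*f)/(27 + f) = 2*f/(27 + f))
((394 + u(26, -31)) - q(-30)) + G(29) = ((394 + (-1 + 26)²) - (-30)*(5 - 30)) + 2*29/(27 + 29) = ((394 + 25²) - (-30)*(-25)) + 2*29/56 = ((394 + 625) - 1*750) + 2*29*(1/56) = (1019 - 750) + 29/28 = 269 + 29/28 = 7561/28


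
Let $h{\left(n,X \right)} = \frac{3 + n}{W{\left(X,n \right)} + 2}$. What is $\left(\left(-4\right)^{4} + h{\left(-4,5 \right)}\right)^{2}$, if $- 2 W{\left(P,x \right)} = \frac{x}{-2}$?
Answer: $65025$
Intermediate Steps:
$W{\left(P,x \right)} = \frac{x}{4}$ ($W{\left(P,x \right)} = - \frac{x \frac{1}{-2}}{2} = - \frac{x \left(- \frac{1}{2}\right)}{2} = - \frac{\left(- \frac{1}{2}\right) x}{2} = \frac{x}{4}$)
$h{\left(n,X \right)} = \frac{3 + n}{2 + \frac{n}{4}}$ ($h{\left(n,X \right)} = \frac{3 + n}{\frac{n}{4} + 2} = \frac{3 + n}{2 + \frac{n}{4}}$)
$\left(\left(-4\right)^{4} + h{\left(-4,5 \right)}\right)^{2} = \left(\left(-4\right)^{4} + \frac{4 \left(3 - 4\right)}{8 - 4}\right)^{2} = \left(256 + 4 \cdot \frac{1}{4} \left(-1\right)\right)^{2} = \left(256 - 1\right)^{2} = 255^{2} = 65025$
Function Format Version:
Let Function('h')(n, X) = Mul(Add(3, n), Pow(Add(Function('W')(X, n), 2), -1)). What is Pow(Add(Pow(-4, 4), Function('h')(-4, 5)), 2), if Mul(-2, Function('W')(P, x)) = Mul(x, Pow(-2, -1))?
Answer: 65025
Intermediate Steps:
Function('W')(P, x) = Mul(Rational(1, 4), x) (Function('W')(P, x) = Mul(Rational(-1, 2), Mul(x, Pow(-2, -1))) = Mul(Rational(-1, 2), Mul(x, Rational(-1, 2))) = Mul(Rational(-1, 2), Mul(Rational(-1, 2), x)) = Mul(Rational(1, 4), x))
Function('h')(n, X) = Mul(Pow(Add(2, Mul(Rational(1, 4), n)), -1), Add(3, n)) (Function('h')(n, X) = Mul(Add(3, n), Pow(Add(Mul(Rational(1, 4), n), 2), -1)) = Mul(Add(3, n), Pow(Add(2, Mul(Rational(1, 4), n)), -1)) = Mul(Pow(Add(2, Mul(Rational(1, 4), n)), -1), Add(3, n)))
Pow(Add(Pow(-4, 4), Function('h')(-4, 5)), 2) = Pow(Add(Pow(-4, 4), Mul(4, Pow(Add(8, -4), -1), Add(3, -4))), 2) = Pow(Add(256, Mul(4, Pow(4, -1), -1)), 2) = Pow(Add(256, Mul(4, Rational(1, 4), -1)), 2) = Pow(Add(256, -1), 2) = Pow(255, 2) = 65025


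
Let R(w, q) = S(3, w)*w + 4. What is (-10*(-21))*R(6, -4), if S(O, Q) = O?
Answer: 4620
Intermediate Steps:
R(w, q) = 4 + 3*w (R(w, q) = 3*w + 4 = 4 + 3*w)
(-10*(-21))*R(6, -4) = (-10*(-21))*(4 + 3*6) = 210*(4 + 18) = 210*22 = 4620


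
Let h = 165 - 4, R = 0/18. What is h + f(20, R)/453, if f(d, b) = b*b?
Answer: 161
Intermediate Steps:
R = 0 (R = 0*(1/18) = 0)
f(d, b) = b**2
h = 161
h + f(20, R)/453 = 161 + 0**2/453 = 161 + 0*(1/453) = 161 + 0 = 161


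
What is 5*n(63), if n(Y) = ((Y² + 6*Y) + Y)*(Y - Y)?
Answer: 0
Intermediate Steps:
n(Y) = 0 (n(Y) = (Y² + 7*Y)*0 = 0)
5*n(63) = 5*0 = 0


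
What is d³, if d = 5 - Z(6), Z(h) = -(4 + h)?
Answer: 3375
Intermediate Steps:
Z(h) = -4 - h
d = 15 (d = 5 - (-4 - 1*6) = 5 - (-4 - 6) = 5 - 1*(-10) = 5 + 10 = 15)
d³ = 15³ = 3375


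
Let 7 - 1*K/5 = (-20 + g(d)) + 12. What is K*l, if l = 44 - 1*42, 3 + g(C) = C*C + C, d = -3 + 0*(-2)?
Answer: 120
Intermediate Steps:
d = -3 (d = -3 + 0 = -3)
g(C) = -3 + C + C² (g(C) = -3 + (C*C + C) = -3 + (C² + C) = -3 + (C + C²) = -3 + C + C²)
l = 2 (l = 44 - 42 = 2)
K = 60 (K = 35 - 5*((-20 + (-3 - 3 + (-3)²)) + 12) = 35 - 5*((-20 + (-3 - 3 + 9)) + 12) = 35 - 5*((-20 + 3) + 12) = 35 - 5*(-17 + 12) = 35 - 5*(-5) = 35 + 25 = 60)
K*l = 60*2 = 120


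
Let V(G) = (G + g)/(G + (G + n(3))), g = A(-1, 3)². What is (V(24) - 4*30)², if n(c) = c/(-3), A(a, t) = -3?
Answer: 31438449/2209 ≈ 14232.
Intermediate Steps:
g = 9 (g = (-3)² = 9)
n(c) = -c/3 (n(c) = c*(-⅓) = -c/3)
V(G) = (9 + G)/(-1 + 2*G) (V(G) = (G + 9)/(G + (G - ⅓*3)) = (9 + G)/(G + (G - 1)) = (9 + G)/(G + (-1 + G)) = (9 + G)/(-1 + 2*G))
(V(24) - 4*30)² = ((9 + 24)/(-1 + 2*24) - 4*30)² = (33/(-1 + 48) - 120)² = (33/47 - 120)² = (-5607/47)² = 31438449/2209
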